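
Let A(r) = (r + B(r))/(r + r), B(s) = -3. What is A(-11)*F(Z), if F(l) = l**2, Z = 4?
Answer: 112/11 ≈ 10.182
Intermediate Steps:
A(r) = (-3 + r)/(2*r) (A(r) = (r - 3)/(r + r) = (-3 + r)/((2*r)) = (-3 + r)*(1/(2*r)) = (-3 + r)/(2*r))
A(-11)*F(Z) = ((1/2)*(-3 - 11)/(-11))*4**2 = ((1/2)*(-1/11)*(-14))*16 = (7/11)*16 = 112/11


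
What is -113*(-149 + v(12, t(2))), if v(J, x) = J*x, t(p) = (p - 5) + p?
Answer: 18193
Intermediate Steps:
t(p) = -5 + 2*p (t(p) = (-5 + p) + p = -5 + 2*p)
-113*(-149 + v(12, t(2))) = -113*(-149 + 12*(-5 + 2*2)) = -113*(-149 + 12*(-5 + 4)) = -113*(-149 + 12*(-1)) = -113*(-149 - 12) = -113*(-161) = 18193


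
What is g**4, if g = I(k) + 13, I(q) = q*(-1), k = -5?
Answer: 104976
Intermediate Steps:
I(q) = -q
g = 18 (g = -1*(-5) + 13 = 5 + 13 = 18)
g**4 = 18**4 = 104976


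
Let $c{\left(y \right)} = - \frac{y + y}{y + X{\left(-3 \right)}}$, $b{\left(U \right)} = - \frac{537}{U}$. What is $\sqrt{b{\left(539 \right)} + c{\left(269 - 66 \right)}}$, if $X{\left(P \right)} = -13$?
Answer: $\frac{4 i \sqrt{10478215}}{7315} \approx 1.7701 i$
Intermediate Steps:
$c{\left(y \right)} = - \frac{2 y}{-13 + y}$ ($c{\left(y \right)} = - \frac{y + y}{y - 13} = - \frac{2 y}{-13 + y}$)
$\sqrt{b{\left(539 \right)} + c{\left(269 - 66 \right)}} = \sqrt{- \frac{537}{539} - \frac{2 \left(269 - 66\right)}{-13 + \left(269 - 66\right)}} = \sqrt{\left(-537\right) \frac{1}{539} - \frac{406}{-13 + 203}} = \sqrt{- \frac{537}{539} - \frac{406}{190}} = \sqrt{- \frac{537}{539} - 406 \cdot \frac{1}{190}} = \sqrt{- \frac{537}{539} - \frac{203}{95}} = \sqrt{- \frac{160432}{51205}} = \frac{4 i \sqrt{10478215}}{7315}$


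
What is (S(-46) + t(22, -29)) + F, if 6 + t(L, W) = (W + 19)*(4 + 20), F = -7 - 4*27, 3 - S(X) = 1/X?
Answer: -16467/46 ≈ -357.98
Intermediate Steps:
S(X) = 3 - 1/X
F = -115 (F = -7 - 108 = -115)
t(L, W) = 450 + 24*W (t(L, W) = -6 + (W + 19)*(4 + 20) = -6 + (19 + W)*24 = -6 + (456 + 24*W) = 450 + 24*W)
(S(-46) + t(22, -29)) + F = ((3 - 1/(-46)) + (450 + 24*(-29))) - 115 = ((3 - 1*(-1/46)) + (450 - 696)) - 115 = ((3 + 1/46) - 246) - 115 = (139/46 - 246) - 115 = -11177/46 - 115 = -16467/46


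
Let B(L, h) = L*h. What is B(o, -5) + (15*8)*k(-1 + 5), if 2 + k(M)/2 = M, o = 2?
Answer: 470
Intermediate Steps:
k(M) = -4 + 2*M
B(o, -5) + (15*8)*k(-1 + 5) = 2*(-5) + (15*8)*(-4 + 2*(-1 + 5)) = -10 + 120*(-4 + 2*4) = -10 + 120*(-4 + 8) = -10 + 120*4 = -10 + 480 = 470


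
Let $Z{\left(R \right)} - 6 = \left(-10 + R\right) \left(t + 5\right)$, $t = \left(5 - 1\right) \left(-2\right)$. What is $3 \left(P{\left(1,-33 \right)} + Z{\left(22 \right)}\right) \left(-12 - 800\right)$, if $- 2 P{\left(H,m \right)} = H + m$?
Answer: $34104$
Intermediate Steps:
$t = -8$ ($t = 4 \left(-2\right) = -8$)
$Z{\left(R \right)} = 36 - 3 R$ ($Z{\left(R \right)} = 6 + \left(-10 + R\right) \left(-8 + 5\right) = 6 + \left(-10 + R\right) \left(-3\right) = 6 - \left(-30 + 3 R\right) = 36 - 3 R$)
$P{\left(H,m \right)} = - \frac{H}{2} - \frac{m}{2}$ ($P{\left(H,m \right)} = - \frac{H + m}{2} = - \frac{H}{2} - \frac{m}{2}$)
$3 \left(P{\left(1,-33 \right)} + Z{\left(22 \right)}\right) \left(-12 - 800\right) = 3 \left(\left(\left(- \frac{1}{2}\right) 1 - - \frac{33}{2}\right) + \left(36 - 66\right)\right) \left(-12 - 800\right) = 3 \left(\left(- \frac{1}{2} + \frac{33}{2}\right) + \left(36 - 66\right)\right) \left(-812\right) = 3 \left(16 - 30\right) \left(-812\right) = 3 \left(\left(-14\right) \left(-812\right)\right) = 3 \cdot 11368 = 34104$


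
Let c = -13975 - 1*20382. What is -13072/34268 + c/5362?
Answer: -311859435/45936254 ≈ -6.7890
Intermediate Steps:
c = -34357 (c = -13975 - 20382 = -34357)
-13072/34268 + c/5362 = -13072/34268 - 34357/5362 = -13072*1/34268 - 34357*1/5362 = -3268/8567 - 34357/5362 = -311859435/45936254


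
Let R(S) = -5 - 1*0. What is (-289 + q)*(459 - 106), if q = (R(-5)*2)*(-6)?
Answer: -80837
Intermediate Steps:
R(S) = -5 (R(S) = -5 + 0 = -5)
q = 60 (q = -5*2*(-6) = -10*(-6) = 60)
(-289 + q)*(459 - 106) = (-289 + 60)*(459 - 106) = -229*353 = -80837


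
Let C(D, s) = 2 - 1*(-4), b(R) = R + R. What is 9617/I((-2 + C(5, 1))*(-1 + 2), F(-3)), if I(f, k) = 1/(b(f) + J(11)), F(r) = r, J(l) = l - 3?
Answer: 153872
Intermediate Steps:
J(l) = -3 + l
b(R) = 2*R
C(D, s) = 6 (C(D, s) = 2 + 4 = 6)
I(f, k) = 1/(8 + 2*f) (I(f, k) = 1/(2*f + (-3 + 11)) = 1/(2*f + 8) = 1/(8 + 2*f))
9617/I((-2 + C(5, 1))*(-1 + 2), F(-3)) = 9617/((1/(2*(4 + (-2 + 6)*(-1 + 2))))) = 9617/((1/(2*(4 + 4*1)))) = 9617/((1/(2*(4 + 4)))) = 9617/(((1/2)/8)) = 9617/(((1/2)*(1/8))) = 9617/(1/16) = 9617*16 = 153872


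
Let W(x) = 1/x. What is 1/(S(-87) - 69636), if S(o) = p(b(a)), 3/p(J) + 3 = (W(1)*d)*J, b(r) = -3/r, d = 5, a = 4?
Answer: -9/626728 ≈ -1.4360e-5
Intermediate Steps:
p(J) = 3/(-3 + 5*J) (p(J) = 3/(-3 + (5/1)*J) = 3/(-3 + (1*5)*J) = 3/(-3 + 5*J))
S(o) = -4/9 (S(o) = 3/(-3 + 5*(-3/4)) = 3/(-3 - 15/4) = 3/(-27/4) = 3*(-4/27) = -4/9)
1/(S(-87) - 69636) = 1/(-4/9 - 69636) = 1/(-626728/9) = -9/626728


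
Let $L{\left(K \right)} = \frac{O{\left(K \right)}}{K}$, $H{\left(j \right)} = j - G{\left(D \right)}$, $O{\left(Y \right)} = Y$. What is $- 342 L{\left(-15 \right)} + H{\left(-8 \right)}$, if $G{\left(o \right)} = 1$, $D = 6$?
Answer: $-351$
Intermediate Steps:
$H{\left(j \right)} = -1 + j$ ($H{\left(j \right)} = j - 1 = -1 + j$)
$L{\left(K \right)} = 1$ ($L{\left(K \right)} = \frac{K}{K} = 1$)
$- 342 L{\left(-15 \right)} + H{\left(-8 \right)} = \left(-342\right) 1 - 9 = -342 - 9 = -351$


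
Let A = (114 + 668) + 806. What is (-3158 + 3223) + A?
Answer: 1653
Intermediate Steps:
A = 1588 (A = 782 + 806 = 1588)
(-3158 + 3223) + A = (-3158 + 3223) + 1588 = 65 + 1588 = 1653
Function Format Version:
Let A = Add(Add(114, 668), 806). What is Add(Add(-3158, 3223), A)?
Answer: 1653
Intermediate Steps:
A = 1588 (A = Add(782, 806) = 1588)
Add(Add(-3158, 3223), A) = Add(Add(-3158, 3223), 1588) = Add(65, 1588) = 1653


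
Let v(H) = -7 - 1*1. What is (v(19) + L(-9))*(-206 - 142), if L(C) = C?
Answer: 5916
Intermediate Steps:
v(H) = -8 (v(H) = -7 - 1 = -8)
(v(19) + L(-9))*(-206 - 142) = (-8 - 9)*(-206 - 142) = -17*(-348) = 5916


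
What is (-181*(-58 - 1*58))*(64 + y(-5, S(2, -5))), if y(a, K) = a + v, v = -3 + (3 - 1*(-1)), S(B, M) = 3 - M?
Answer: 1259760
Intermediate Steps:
v = 1 (v = -3 + (3 + 1) = -3 + 4 = 1)
y(a, K) = 1 + a (y(a, K) = a + 1 = 1 + a)
(-181*(-58 - 1*58))*(64 + y(-5, S(2, -5))) = (-181*(-58 - 1*58))*(64 + (1 - 5)) = (-181*(-58 - 58))*(64 - 4) = -181*(-116)*60 = 20996*60 = 1259760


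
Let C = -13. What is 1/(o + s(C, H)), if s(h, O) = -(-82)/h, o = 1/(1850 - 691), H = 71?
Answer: -15067/95025 ≈ -0.15856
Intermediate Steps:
o = 1/1159 ≈ 0.00086281
s(h, O) = 82/h
1/(o + s(C, H)) = 1/(1/1159 + 82/(-13)) = 1/(1/1159 + 82*(-1/13)) = 1/(1/1159 - 82/13) = 1/(-95025/15067) = -15067/95025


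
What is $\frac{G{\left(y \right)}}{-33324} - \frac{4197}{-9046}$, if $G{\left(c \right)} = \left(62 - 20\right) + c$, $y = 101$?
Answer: $\frac{69283625}{150724452} \approx 0.45967$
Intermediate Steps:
$G{\left(c \right)} = 42 + c$
$\frac{G{\left(y \right)}}{-33324} - \frac{4197}{-9046} = \frac{42 + 101}{-33324} - \frac{4197}{-9046} = 143 \left(- \frac{1}{33324}\right) - - \frac{4197}{9046} = - \frac{143}{33324} + \frac{4197}{9046} = \frac{69283625}{150724452}$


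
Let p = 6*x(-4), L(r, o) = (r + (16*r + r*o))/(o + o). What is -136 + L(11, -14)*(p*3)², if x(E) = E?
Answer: -43720/7 ≈ -6245.7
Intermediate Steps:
L(r, o) = (17*r + o*r)/(2*o) (L(r, o) = (r + (16*r + o*r))/((2*o)) = (17*r + o*r)*(1/(2*o)) = (17*r + o*r)/(2*o))
p = -24 (p = 6*(-4) = -24)
-136 + L(11, -14)*(p*3)² = -136 + ((½)*11*(17 - 14)/(-14))*(-24*3)² = -136 + ((½)*11*(-1/14)*3)*(-72)² = -136 - 33/28*5184 = -136 - 42768/7 = -43720/7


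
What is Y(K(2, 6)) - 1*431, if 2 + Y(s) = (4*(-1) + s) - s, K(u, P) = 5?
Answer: -437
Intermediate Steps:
Y(s) = -6 (Y(s) = -2 + ((4*(-1) + s) - s) = -2 + ((-4 + s) - s) = -2 - 4 = -6)
Y(K(2, 6)) - 1*431 = -6 - 1*431 = -6 - 431 = -437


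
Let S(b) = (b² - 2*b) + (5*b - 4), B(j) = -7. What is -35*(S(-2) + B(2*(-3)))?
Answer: 455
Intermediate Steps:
S(b) = -4 + b² + 3*b (S(b) = (b² - 2*b) + (-4 + 5*b) = -4 + b² + 3*b)
-35*(S(-2) + B(2*(-3))) = -35*((-4 + (-2)² + 3*(-2)) - 7) = -35*((-4 + 4 - 6) - 7) = -35*(-6 - 7) = -35*(-13) = 455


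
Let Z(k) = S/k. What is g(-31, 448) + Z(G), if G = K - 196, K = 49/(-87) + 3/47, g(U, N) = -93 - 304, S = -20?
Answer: -159451081/401743 ≈ -396.90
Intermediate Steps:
g(U, N) = -397
K = -2042/4089 (K = 49*(-1/87) + 3*(1/47) = -49/87 + 3/47 = -2042/4089 ≈ -0.49939)
G = -803486/4089 (G = -2042/4089 - 196 = -803486/4089 ≈ -196.50)
Z(k) = -20/k
g(-31, 448) + Z(G) = -397 - 20/(-803486/4089) = -397 - 20*(-4089/803486) = -397 + 40890/401743 = -159451081/401743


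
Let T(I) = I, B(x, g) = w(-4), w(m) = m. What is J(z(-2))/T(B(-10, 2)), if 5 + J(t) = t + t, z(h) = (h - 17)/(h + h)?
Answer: -9/8 ≈ -1.1250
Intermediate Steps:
B(x, g) = -4
z(h) = (-17 + h)/(2*h) (z(h) = (-17 + h)/((2*h)) = (-17 + h)*(1/(2*h)) = (-17 + h)/(2*h))
J(t) = -5 + 2*t (J(t) = -5 + (t + t) = -5 + 2*t)
J(z(-2))/T(B(-10, 2)) = (-5 + 2*((½)*(-17 - 2)/(-2)))/(-4) = (-5 + 2*((½)*(-½)*(-19)))*(-¼) = (-5 + 2*(19/4))*(-¼) = (-5 + 19/2)*(-¼) = (9/2)*(-¼) = -9/8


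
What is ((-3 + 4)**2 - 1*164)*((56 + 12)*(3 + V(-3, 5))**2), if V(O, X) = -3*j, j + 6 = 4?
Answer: -897804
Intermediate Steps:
j = -2 (j = -6 + 4 = -2)
V(O, X) = 6 (V(O, X) = -3*(-2) = 6)
((-3 + 4)**2 - 1*164)*((56 + 12)*(3 + V(-3, 5))**2) = ((-3 + 4)**2 - 1*164)*((56 + 12)*(3 + 6)**2) = (1**2 - 164)*(68*9**2) = (1 - 164)*(68*81) = -163*5508 = -897804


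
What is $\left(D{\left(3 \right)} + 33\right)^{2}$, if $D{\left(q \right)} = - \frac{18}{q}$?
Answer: $729$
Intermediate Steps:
$\left(D{\left(3 \right)} + 33\right)^{2} = \left(- \frac{18}{3} + 33\right)^{2} = \left(\left(-18\right) \frac{1}{3} + 33\right)^{2} = \left(-6 + 33\right)^{2} = 27^{2} = 729$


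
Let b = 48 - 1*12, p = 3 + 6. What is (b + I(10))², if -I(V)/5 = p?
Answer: 81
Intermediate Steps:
p = 9
I(V) = -45 (I(V) = -5*9 = -45)
b = 36 (b = 48 - 12 = 36)
(b + I(10))² = (36 - 45)² = (-9)² = 81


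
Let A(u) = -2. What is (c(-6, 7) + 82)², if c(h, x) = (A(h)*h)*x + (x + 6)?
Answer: 32041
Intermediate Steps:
c(h, x) = 6 + x - 2*h*x (c(h, x) = (-2*h)*x + (x + 6) = -2*h*x + (6 + x) = 6 + x - 2*h*x)
(c(-6, 7) + 82)² = ((6 + 7 - 2*(-6)*7) + 82)² = ((6 + 7 + 84) + 82)² = (97 + 82)² = 179² = 32041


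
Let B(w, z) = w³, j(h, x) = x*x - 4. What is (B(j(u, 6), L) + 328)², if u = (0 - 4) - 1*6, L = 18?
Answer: 1095345216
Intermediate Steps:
u = -10 (u = -4 - 6 = -10)
j(h, x) = -4 + x² (j(h, x) = x² - 4 = -4 + x²)
(B(j(u, 6), L) + 328)² = ((-4 + 6²)³ + 328)² = ((-4 + 36)³ + 328)² = (32³ + 328)² = (32768 + 328)² = 33096² = 1095345216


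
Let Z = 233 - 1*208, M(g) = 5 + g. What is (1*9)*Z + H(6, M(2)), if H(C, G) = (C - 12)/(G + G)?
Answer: 1572/7 ≈ 224.57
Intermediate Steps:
Z = 25 (Z = 233 - 208 = 25)
H(C, G) = (-12 + C)/(2*G) (H(C, G) = (-12 + C)/((2*G)) = (-12 + C)*(1/(2*G)) = (-12 + C)/(2*G))
(1*9)*Z + H(6, M(2)) = (1*9)*25 + (-12 + 6)/(2*(5 + 2)) = 9*25 + (½)*(-6)/7 = 225 + (½)*(⅐)*(-6) = 225 - 3/7 = 1572/7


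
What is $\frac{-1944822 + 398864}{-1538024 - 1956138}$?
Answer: $\frac{772979}{1747081} \approx 0.44244$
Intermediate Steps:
$\frac{-1944822 + 398864}{-1538024 - 1956138} = - \frac{1545958}{-1538024 - 1956138} = - \frac{1545958}{-3494162} = \left(-1545958\right) \left(- \frac{1}{3494162}\right) = \frac{772979}{1747081}$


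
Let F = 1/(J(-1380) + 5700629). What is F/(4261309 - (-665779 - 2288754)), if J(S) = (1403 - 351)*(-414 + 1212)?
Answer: 1/47192508660250 ≈ 2.1190e-14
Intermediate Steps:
J(S) = 839496 (J(S) = 1052*798 = 839496)
F = 1/6540125 (F = 1/(839496 + 5700629) = 1/6540125 ≈ 1.5290e-7)
F/(4261309 - (-665779 - 2288754)) = 1/(6540125*(4261309 - (-665779 - 2288754))) = 1/(6540125*(4261309 - 1*(-2954533))) = 1/(6540125*(4261309 + 2954533)) = (1/6540125)/7215842 = (1/6540125)*(1/7215842) = 1/47192508660250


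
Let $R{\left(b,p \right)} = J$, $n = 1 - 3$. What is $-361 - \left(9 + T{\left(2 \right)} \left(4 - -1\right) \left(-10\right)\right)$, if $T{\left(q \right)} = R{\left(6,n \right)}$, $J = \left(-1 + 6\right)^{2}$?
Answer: $880$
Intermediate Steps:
$n = -2$ ($n = 1 - 3 = -2$)
$J = 25$ ($J = 5^{2} = 25$)
$R{\left(b,p \right)} = 25$
$T{\left(q \right)} = 25$
$-361 - \left(9 + T{\left(2 \right)} \left(4 - -1\right) \left(-10\right)\right) = -361 - \left(9 + 25 \left(4 - -1\right) \left(-10\right)\right) = -361 - \left(9 + 25 \left(4 + 1\right) \left(-10\right)\right) = -361 - \left(9 + 25 \cdot 5 \left(-10\right)\right) = -361 - \left(9 + 125 \left(-10\right)\right) = -361 - \left(9 - 1250\right) = -361 - -1241 = -361 + 1241 = 880$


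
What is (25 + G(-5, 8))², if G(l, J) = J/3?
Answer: 6889/9 ≈ 765.44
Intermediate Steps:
G(l, J) = J/3 (G(l, J) = J*(⅓) = J/3)
(25 + G(-5, 8))² = (25 + (⅓)*8)² = (25 + 8/3)² = (83/3)² = 6889/9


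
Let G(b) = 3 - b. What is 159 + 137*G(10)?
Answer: -800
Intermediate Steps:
159 + 137*G(10) = 159 + 137*(3 - 1*10) = 159 + 137*(3 - 10) = 159 + 137*(-7) = 159 - 959 = -800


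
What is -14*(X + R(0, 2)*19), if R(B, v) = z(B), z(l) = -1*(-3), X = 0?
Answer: -798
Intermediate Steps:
z(l) = 3
R(B, v) = 3
-14*(X + R(0, 2)*19) = -14*(0 + 3*19) = -14*(0 + 57) = -14*57 = -798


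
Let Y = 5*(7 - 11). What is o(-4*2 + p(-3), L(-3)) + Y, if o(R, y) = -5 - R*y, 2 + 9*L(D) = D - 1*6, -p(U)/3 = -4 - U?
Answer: -280/9 ≈ -31.111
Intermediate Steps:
p(U) = 12 + 3*U (p(U) = -3*(-4 - U) = 12 + 3*U)
L(D) = -8/9 + D/9 (L(D) = -2/9 + (D - 1*6)/9 = -2/9 + (D - 6)/9 = -2/9 + (-6 + D)/9 = -2/9 + (-2/3 + D/9) = -8/9 + D/9)
o(R, y) = -5 - R*y
Y = -20 (Y = 5*(-4) = -20)
o(-4*2 + p(-3), L(-3)) + Y = (-5 - (-4*2 + (12 + 3*(-3)))*(-8/9 + (1/9)*(-3))) - 20 = (-5 - (-8 + (12 - 9))*(-8/9 - 1/3)) - 20 = (-5 - 1*(-8 + 3)*(-11/9)) - 20 = (-5 - 1*(-5)*(-11/9)) - 20 = (-5 - 55/9) - 20 = -100/9 - 20 = -280/9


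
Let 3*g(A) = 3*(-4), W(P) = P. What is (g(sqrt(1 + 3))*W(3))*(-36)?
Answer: 432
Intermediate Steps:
g(A) = -4 (g(A) = (3*(-4))/3 = (1/3)*(-12) = -4)
(g(sqrt(1 + 3))*W(3))*(-36) = -4*3*(-36) = -12*(-36) = 432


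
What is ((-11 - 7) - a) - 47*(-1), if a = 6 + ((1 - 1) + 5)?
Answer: 18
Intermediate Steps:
a = 11 (a = 6 + (0 + 5) = 6 + 5 = 11)
((-11 - 7) - a) - 47*(-1) = ((-11 - 7) - 1*11) - 47*(-1) = (-18 - 11) - 47*(-1) = -29 + 47 = 18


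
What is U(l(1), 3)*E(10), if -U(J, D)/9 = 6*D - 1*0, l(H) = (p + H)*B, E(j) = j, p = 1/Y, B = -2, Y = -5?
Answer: -1620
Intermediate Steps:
p = -⅕ (p = 1/(-5) = -⅕ ≈ -0.20000)
l(H) = ⅖ - 2*H (l(H) = (-⅕ + H)*(-2) = ⅖ - 2*H)
U(J, D) = -54*D (U(J, D) = -9*(6*D - 1*0) = -9*(6*D + 0) = -54*D)
U(l(1), 3)*E(10) = -54*3*10 = -162*10 = -1620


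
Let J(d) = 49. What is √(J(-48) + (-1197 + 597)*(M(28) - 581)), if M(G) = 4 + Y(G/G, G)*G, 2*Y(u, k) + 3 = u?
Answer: √363049 ≈ 602.54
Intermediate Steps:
Y(u, k) = -3/2 + u/2
M(G) = 4 - G (M(G) = 4 + (-3/2 + (G/G)/2)*G = 4 + (-3/2 + (½)*1)*G = 4 + (-3/2 + ½)*G = 4 - G)
√(J(-48) + (-1197 + 597)*(M(28) - 581)) = √(49 + (-1197 + 597)*((4 - 1*28) - 581)) = √(49 - 600*((4 - 28) - 581)) = √(49 - 600*(-24 - 581)) = √(49 - 600*(-605)) = √(49 + 363000) = √363049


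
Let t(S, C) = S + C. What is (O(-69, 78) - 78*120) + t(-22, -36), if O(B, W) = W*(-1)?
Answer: -9496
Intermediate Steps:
O(B, W) = -W
t(S, C) = C + S
(O(-69, 78) - 78*120) + t(-22, -36) = (-1*78 - 78*120) + (-36 - 22) = (-78 - 9360) - 58 = -9438 - 58 = -9496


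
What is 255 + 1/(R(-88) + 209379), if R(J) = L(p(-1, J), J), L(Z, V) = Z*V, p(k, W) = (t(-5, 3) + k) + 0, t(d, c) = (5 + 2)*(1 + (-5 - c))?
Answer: 54513646/213779 ≈ 255.00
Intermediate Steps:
t(d, c) = -28 - 7*c (t(d, c) = 7*(-4 - c) = -28 - 7*c)
p(k, W) = -49 + k (p(k, W) = ((-28 - 7*3) + k) + 0 = ((-28 - 21) + k) + 0 = (-49 + k) + 0 = -49 + k)
L(Z, V) = V*Z
R(J) = -50*J (R(J) = J*(-49 - 1) = J*(-50) = -50*J)
255 + 1/(R(-88) + 209379) = 255 + 1/(-50*(-88) + 209379) = 255 + 1/(4400 + 209379) = 255 + 1/213779 = 54513646/213779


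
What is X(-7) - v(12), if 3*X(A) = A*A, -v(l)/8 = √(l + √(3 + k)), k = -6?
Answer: 49/3 + 8*√(12 + I*√3) ≈ 44.118 + 1.9948*I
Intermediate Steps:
v(l) = -8*√(l + I*√3) (v(l) = -8*√(l + √(3 - 6)) = -8*√(l + √(-3)) = -8*√(l + I*√3))
X(A) = A²/3 (X(A) = (A*A)/3 = A²/3)
X(-7) - v(12) = (⅓)*(-7)² - (-8)*√(12 + I*√3) = (⅓)*49 + 8*√(12 + I*√3) = 49/3 + 8*√(12 + I*√3)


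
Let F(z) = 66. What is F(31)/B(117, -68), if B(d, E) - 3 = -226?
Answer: -66/223 ≈ -0.29596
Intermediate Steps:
B(d, E) = -223 (B(d, E) = 3 - 226 = -223)
F(31)/B(117, -68) = 66/(-223) = 66*(-1/223) = -66/223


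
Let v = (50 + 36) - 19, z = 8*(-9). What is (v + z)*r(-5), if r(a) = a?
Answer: 25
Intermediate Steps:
z = -72
v = 67 (v = 86 - 19 = 67)
(v + z)*r(-5) = (67 - 72)*(-5) = -5*(-5) = 25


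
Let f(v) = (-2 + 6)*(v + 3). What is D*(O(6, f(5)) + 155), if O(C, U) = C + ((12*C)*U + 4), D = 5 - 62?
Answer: -140733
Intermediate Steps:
D = -57
f(v) = 12 + 4*v (f(v) = 4*(3 + v) = 12 + 4*v)
O(C, U) = 4 + C + 12*C*U (O(C, U) = C + (12*C*U + 4) = C + (4 + 12*C*U) = 4 + C + 12*C*U)
D*(O(6, f(5)) + 155) = -57*((4 + 6 + 12*6*(12 + 4*5)) + 155) = -57*((4 + 6 + 12*6*(12 + 20)) + 155) = -57*((4 + 6 + 12*6*32) + 155) = -57*((4 + 6 + 2304) + 155) = -57*(2314 + 155) = -57*2469 = -140733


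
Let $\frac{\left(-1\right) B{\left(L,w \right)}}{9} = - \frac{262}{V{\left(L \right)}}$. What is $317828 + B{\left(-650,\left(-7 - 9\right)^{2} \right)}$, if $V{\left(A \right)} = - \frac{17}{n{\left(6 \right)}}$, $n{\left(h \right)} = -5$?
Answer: $\frac{5414866}{17} \approx 3.1852 \cdot 10^{5}$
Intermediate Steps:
$V{\left(A \right)} = \frac{17}{5}$ ($V{\left(A \right)} = - \frac{17}{-5} = \left(-17\right) \left(- \frac{1}{5}\right) = \frac{17}{5}$)
$B{\left(L,w \right)} = \frac{11790}{17}$ ($B{\left(L,w \right)} = - 9 \left(- \frac{262}{\frac{17}{5}}\right) = - 9 \left(\left(-262\right) \frac{5}{17}\right) = \left(-9\right) \left(- \frac{1310}{17}\right) = \frac{11790}{17}$)
$317828 + B{\left(-650,\left(-7 - 9\right)^{2} \right)} = 317828 + \frac{11790}{17} = \frac{5414866}{17}$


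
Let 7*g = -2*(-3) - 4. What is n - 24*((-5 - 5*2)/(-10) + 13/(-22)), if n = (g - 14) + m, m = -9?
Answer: -3429/77 ≈ -44.532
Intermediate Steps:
g = 2/7 (g = (-2*(-3) - 4)/7 = (6 - 4)/7 = (1/7)*2 = 2/7 ≈ 0.28571)
n = -159/7 (n = (2/7 - 14) - 9 = -96/7 - 9 = -159/7 ≈ -22.714)
n - 24*((-5 - 5*2)/(-10) + 13/(-22)) = -159/7 - 24*((-5 - 5*2)/(-10) + 13/(-22)) = -159/7 - 24*((-5 - 10)*(-1/10) + 13*(-1/22)) = -159/7 - 24*(-15*(-1/10) - 13/22) = -159/7 - 24*(3/2 - 13/22) = -159/7 - 24*10/11 = -159/7 - 240/11 = -3429/77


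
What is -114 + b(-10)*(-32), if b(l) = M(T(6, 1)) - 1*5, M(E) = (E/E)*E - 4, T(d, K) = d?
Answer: -18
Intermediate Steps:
M(E) = -4 + E (M(E) = 1*E - 4 = E - 4 = -4 + E)
b(l) = -3 (b(l) = (-4 + 6) - 1*5 = 2 - 5 = -3)
-114 + b(-10)*(-32) = -114 - 3*(-32) = -114 + 96 = -18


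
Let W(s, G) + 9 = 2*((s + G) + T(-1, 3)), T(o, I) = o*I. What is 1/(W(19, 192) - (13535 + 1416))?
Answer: -1/14544 ≈ -6.8757e-5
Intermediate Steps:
T(o, I) = I*o
W(s, G) = -15 + 2*G + 2*s (W(s, G) = -9 + 2*((s + G) + 3*(-1)) = -9 + 2*((G + s) - 3) = -9 + 2*(-3 + G + s) = -9 + (-6 + 2*G + 2*s) = -15 + 2*G + 2*s)
1/(W(19, 192) - (13535 + 1416)) = 1/((-15 + 2*192 + 2*19) - (13535 + 1416)) = 1/((-15 + 384 + 38) - 1*14951) = 1/(407 - 14951) = 1/(-14544) = -1/14544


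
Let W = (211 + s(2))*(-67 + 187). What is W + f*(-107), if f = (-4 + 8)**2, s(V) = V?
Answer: 23848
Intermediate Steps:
f = 16 (f = 4**2 = 16)
W = 25560 (W = (211 + 2)*(-67 + 187) = 213*120 = 25560)
W + f*(-107) = 25560 + 16*(-107) = 25560 - 1712 = 23848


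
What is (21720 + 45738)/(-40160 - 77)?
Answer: -67458/40237 ≈ -1.6765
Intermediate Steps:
(21720 + 45738)/(-40160 - 77) = 67458/(-40237) = 67458*(-1/40237) = -67458/40237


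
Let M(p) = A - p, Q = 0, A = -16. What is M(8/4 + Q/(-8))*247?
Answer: -4446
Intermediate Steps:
M(p) = -16 - p
M(8/4 + Q/(-8))*247 = (-16 - (8/4 + 0/(-8)))*247 = (-16 - (8*(¼) + 0*(-⅛)))*247 = (-16 - (2 + 0))*247 = (-16 - 1*2)*247 = (-16 - 2)*247 = -18*247 = -4446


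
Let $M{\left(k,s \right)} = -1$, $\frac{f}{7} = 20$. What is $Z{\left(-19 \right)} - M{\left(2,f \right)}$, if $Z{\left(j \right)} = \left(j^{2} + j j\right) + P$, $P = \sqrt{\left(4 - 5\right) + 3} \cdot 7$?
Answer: $723 + 7 \sqrt{2} \approx 732.9$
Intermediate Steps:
$f = 140$ ($f = 7 \cdot 20 = 140$)
$P = 7 \sqrt{2}$ ($P = \sqrt{-1 + 3} \cdot 7 = \sqrt{2} \cdot 7 = 7 \sqrt{2} \approx 9.8995$)
$Z{\left(j \right)} = 2 j^{2} + 7 \sqrt{2}$ ($Z{\left(j \right)} = \left(j^{2} + j j\right) + 7 \sqrt{2} = \left(j^{2} + j^{2}\right) + 7 \sqrt{2} = 2 j^{2} + 7 \sqrt{2}$)
$Z{\left(-19 \right)} - M{\left(2,f \right)} = \left(2 \left(-19\right)^{2} + 7 \sqrt{2}\right) - -1 = \left(2 \cdot 361 + 7 \sqrt{2}\right) + 1 = \left(722 + 7 \sqrt{2}\right) + 1 = 723 + 7 \sqrt{2}$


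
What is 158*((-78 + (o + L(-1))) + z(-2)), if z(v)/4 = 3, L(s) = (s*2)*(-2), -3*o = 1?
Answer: -29546/3 ≈ -9848.7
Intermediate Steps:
o = -1/3 (o = -1/3*1 = -1/3 ≈ -0.33333)
L(s) = -4*s (L(s) = (2*s)*(-2) = -4*s)
z(v) = 12 (z(v) = 4*3 = 12)
158*((-78 + (o + L(-1))) + z(-2)) = 158*((-78 + (-1/3 - 4*(-1))) + 12) = 158*((-78 + (-1/3 + 4)) + 12) = 158*((-78 + 11/3) + 12) = 158*(-223/3 + 12) = 158*(-187/3) = -29546/3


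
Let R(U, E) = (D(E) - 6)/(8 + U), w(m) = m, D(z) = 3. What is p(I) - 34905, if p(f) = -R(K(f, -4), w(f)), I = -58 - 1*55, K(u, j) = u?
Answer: -1221676/35 ≈ -34905.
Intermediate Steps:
R(U, E) = -3/(8 + U) (R(U, E) = (3 - 6)/(8 + U) = -3/(8 + U))
I = -113 (I = -58 - 55 = -113)
p(f) = 3/(8 + f) (p(f) = -(-3)/(8 + f) = 3/(8 + f))
p(I) - 34905 = 3/(8 - 113) - 34905 = 3/(-105) - 34905 = 3*(-1/105) - 34905 = -1/35 - 34905 = -1221676/35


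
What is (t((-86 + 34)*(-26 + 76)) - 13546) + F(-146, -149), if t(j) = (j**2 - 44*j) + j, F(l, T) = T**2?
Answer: 6880455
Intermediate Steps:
t(j) = j**2 - 43*j
(t((-86 + 34)*(-26 + 76)) - 13546) + F(-146, -149) = (((-86 + 34)*(-26 + 76))*(-43 + (-86 + 34)*(-26 + 76)) - 13546) + (-149)**2 = ((-52*50)*(-43 - 52*50) - 13546) + 22201 = (-2600*(-43 - 2600) - 13546) + 22201 = (-2600*(-2643) - 13546) + 22201 = (6871800 - 13546) + 22201 = 6858254 + 22201 = 6880455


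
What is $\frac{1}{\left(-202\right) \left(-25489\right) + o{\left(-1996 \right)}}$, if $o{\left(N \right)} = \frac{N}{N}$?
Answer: $\frac{1}{5148779} \approx 1.9422 \cdot 10^{-7}$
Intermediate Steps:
$o{\left(N \right)} = 1$
$\frac{1}{\left(-202\right) \left(-25489\right) + o{\left(-1996 \right)}} = \frac{1}{\left(-202\right) \left(-25489\right) + 1} = \frac{1}{5148778 + 1} = \frac{1}{5148779}$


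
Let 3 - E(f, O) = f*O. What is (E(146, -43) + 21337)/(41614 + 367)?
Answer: 27618/41981 ≈ 0.65787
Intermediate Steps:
E(f, O) = 3 - O*f (E(f, O) = 3 - f*O = 3 - O*f)
(E(146, -43) + 21337)/(41614 + 367) = ((3 - 1*(-43)*146) + 21337)/(41614 + 367) = ((3 + 6278) + 21337)/41981 = (6281 + 21337)*(1/41981) = 27618*(1/41981) = 27618/41981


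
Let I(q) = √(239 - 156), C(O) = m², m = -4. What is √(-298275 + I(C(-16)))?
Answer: √(-298275 + √83) ≈ 546.14*I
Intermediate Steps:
C(O) = 16 (C(O) = (-4)² = 16)
I(q) = √83
√(-298275 + I(C(-16))) = √(-298275 + √83)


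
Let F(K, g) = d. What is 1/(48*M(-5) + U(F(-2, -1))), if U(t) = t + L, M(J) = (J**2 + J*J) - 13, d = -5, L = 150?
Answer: 1/1921 ≈ 0.00052056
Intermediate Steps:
M(J) = -13 + 2*J**2 (M(J) = (J**2 + J**2) - 13 = 2*J**2 - 13 = -13 + 2*J**2)
F(K, g) = -5
U(t) = 150 + t (U(t) = t + 150 = 150 + t)
1/(48*M(-5) + U(F(-2, -1))) = 1/(48*(-13 + 2*(-5)**2) + (150 - 5)) = 1/(48*(-13 + 2*25) + 145) = 1/(48*(-13 + 50) + 145) = 1/(48*37 + 145) = 1/(1776 + 145) = 1/1921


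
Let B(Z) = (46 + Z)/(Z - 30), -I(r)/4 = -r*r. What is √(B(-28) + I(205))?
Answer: √141371839/29 ≈ 410.00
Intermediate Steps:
I(r) = 4*r² (I(r) = -(-4)*r*r = -(-4)*r² = 4*r²)
B(Z) = (46 + Z)/(-30 + Z)
√(B(-28) + I(205)) = √((46 - 28)/(-30 - 28) + 4*205²) = √(18/(-58) + 4*42025) = √(-1/58*18 + 168100) = √(-9/29 + 168100) = √(4874891/29) = √141371839/29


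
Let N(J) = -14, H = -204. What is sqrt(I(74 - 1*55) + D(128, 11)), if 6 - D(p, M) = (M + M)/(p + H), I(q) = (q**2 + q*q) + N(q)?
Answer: sqrt(1031434)/38 ≈ 26.726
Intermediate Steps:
I(q) = -14 + 2*q**2 (I(q) = (q**2 + q*q) - 14 = (q**2 + q**2) - 14 = 2*q**2 - 14 = -14 + 2*q**2)
D(p, M) = 6 - 2*M/(-204 + p) (D(p, M) = 6 - (M + M)/(p - 204) = 6 - 2*M/(-204 + p))
sqrt(I(74 - 1*55) + D(128, 11)) = sqrt((-14 + 2*(74 - 1*55)**2) + 2*(-612 - 1*11 + 3*128)/(-204 + 128)) = sqrt((-14 + 2*(74 - 55)**2) + 2*(-612 - 11 + 384)/(-76)) = sqrt((-14 + 2*19**2) + 2*(-1/76)*(-239)) = sqrt((-14 + 2*361) + 239/38) = sqrt((-14 + 722) + 239/38) = sqrt(708 + 239/38) = sqrt(27143/38) = sqrt(1031434)/38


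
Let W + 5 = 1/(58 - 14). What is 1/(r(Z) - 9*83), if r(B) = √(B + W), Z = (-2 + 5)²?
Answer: -10956/8184073 - 2*√1947/24552219 ≈ -0.0013423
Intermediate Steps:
Z = 9 (Z = 3² = 9)
W = -219/44 (W = -5 + 1/(58 - 14) = -5 + 1/44 = -219/44 ≈ -4.9773)
r(B) = √(-219/44 + B) (r(B) = √(B - 219/44) = √(-219/44 + B))
1/(r(Z) - 9*83) = 1/(√(-2409 + 484*9)/22 - 9*83) = 1/(√(-2409 + 4356)/22 - 747) = 1/(√1947/22 - 747) = 1/(-747 + √1947/22)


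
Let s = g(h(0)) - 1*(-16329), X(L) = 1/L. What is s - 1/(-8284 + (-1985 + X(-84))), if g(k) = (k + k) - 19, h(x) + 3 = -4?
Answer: 14056880796/862597 ≈ 16296.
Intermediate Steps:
h(x) = -7 (h(x) = -3 - 4 = -7)
g(k) = -19 + 2*k (g(k) = 2*k - 19 = -19 + 2*k)
s = 16296 (s = (-19 + 2*(-7)) - 1*(-16329) = (-19 - 14) + 16329 = -33 + 16329 = 16296)
s - 1/(-8284 + (-1985 + X(-84))) = 16296 - 1/(-8284 + (-1985 + 1/(-84))) = 16296 - 1/(-8284 + (-1985 - 1/84)) = 16296 - 1/(-8284 - 166741/84) = 16296 - 1/(-862597/84) = 16296 - 1*(-84/862597) = 16296 + 84/862597 = 14056880796/862597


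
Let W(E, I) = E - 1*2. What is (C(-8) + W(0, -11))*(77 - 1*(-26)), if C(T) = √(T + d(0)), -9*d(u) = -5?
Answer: -206 + 103*I*√67/3 ≈ -206.0 + 281.03*I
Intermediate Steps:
d(u) = 5/9 (d(u) = -⅑*(-5) = 5/9)
W(E, I) = -2 + E (W(E, I) = E - 2 = -2 + E)
C(T) = √(5/9 + T) (C(T) = √(T + 5/9) = √(5/9 + T))
(C(-8) + W(0, -11))*(77 - 1*(-26)) = (√(5 + 9*(-8))/3 + (-2 + 0))*(77 - 1*(-26)) = (√(5 - 72)/3 - 2)*(77 + 26) = (√(-67)/3 - 2)*103 = ((I*√67)/3 - 2)*103 = (I*√67/3 - 2)*103 = (-2 + I*√67/3)*103 = -206 + 103*I*√67/3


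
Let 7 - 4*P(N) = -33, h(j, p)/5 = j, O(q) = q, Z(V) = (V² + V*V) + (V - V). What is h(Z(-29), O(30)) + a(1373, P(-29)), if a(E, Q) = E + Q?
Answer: 9793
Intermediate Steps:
Z(V) = 2*V² (Z(V) = (V² + V²) + 0 = 2*V² + 0 = 2*V²)
h(j, p) = 5*j
P(N) = 10 (P(N) = 7/4 - ¼*(-33) = 7/4 + 33/4 = 10)
h(Z(-29), O(30)) + a(1373, P(-29)) = 5*(2*(-29)²) + (1373 + 10) = 5*(2*841) + 1383 = 5*1682 + 1383 = 8410 + 1383 = 9793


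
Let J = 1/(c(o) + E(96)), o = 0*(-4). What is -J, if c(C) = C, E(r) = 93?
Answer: -1/93 ≈ -0.010753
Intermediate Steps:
o = 0
J = 1/93 (J = 1/(0 + 93) = 1/93 ≈ 0.010753)
-J = -1*1/93 = -1/93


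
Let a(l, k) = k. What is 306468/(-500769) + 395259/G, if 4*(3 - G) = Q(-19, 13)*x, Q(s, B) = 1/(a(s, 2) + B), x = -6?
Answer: 219925004578/1724871 ≈ 1.2750e+5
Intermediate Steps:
Q(s, B) = 1/(2 + B)
G = 31/10 (G = 3 - (-6)/(4*(2 + 13)) = 3 - (-6)/(4*15) = 3 - (-6)/60 = 3 - 1/4*(-2/5) = 3 + 1/10 = 31/10 ≈ 3.1000)
306468/(-500769) + 395259/G = 306468/(-500769) + 395259/(31/10) = 306468*(-1/500769) + 395259*(10/31) = -34052/55641 + 3952590/31 = 219925004578/1724871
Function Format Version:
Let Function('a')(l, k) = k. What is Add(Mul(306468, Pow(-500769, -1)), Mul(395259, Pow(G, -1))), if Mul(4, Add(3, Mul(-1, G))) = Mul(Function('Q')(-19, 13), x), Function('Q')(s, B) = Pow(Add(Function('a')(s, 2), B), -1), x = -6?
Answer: Rational(219925004578, 1724871) ≈ 1.2750e+5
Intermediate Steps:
Function('Q')(s, B) = Pow(Add(2, B), -1)
G = Rational(31, 10) (G = Add(3, Mul(Rational(-1, 4), Mul(Pow(Add(2, 13), -1), -6))) = Add(3, Mul(Rational(-1, 4), Mul(Pow(15, -1), -6))) = Add(3, Mul(Rational(-1, 4), Mul(Rational(1, 15), -6))) = Add(3, Mul(Rational(-1, 4), Rational(-2, 5))) = Add(3, Rational(1, 10)) = Rational(31, 10) ≈ 3.1000)
Add(Mul(306468, Pow(-500769, -1)), Mul(395259, Pow(G, -1))) = Add(Mul(306468, Pow(-500769, -1)), Mul(395259, Pow(Rational(31, 10), -1))) = Add(Mul(306468, Rational(-1, 500769)), Mul(395259, Rational(10, 31))) = Add(Rational(-34052, 55641), Rational(3952590, 31)) = Rational(219925004578, 1724871)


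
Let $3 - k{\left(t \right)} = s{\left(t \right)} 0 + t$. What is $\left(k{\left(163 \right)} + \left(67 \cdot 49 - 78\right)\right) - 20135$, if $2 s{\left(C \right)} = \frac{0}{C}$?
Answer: $-17090$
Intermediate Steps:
$s{\left(C \right)} = 0$ ($s{\left(C \right)} = \frac{0 \frac{1}{C}}{2} = \frac{1}{2} \cdot 0 = 0$)
$k{\left(t \right)} = 3 - t$ ($k{\left(t \right)} = 3 - \left(0 \cdot 0 + t\right) = 3 - \left(0 + t\right) = 3 - t$)
$\left(k{\left(163 \right)} + \left(67 \cdot 49 - 78\right)\right) - 20135 = \left(\left(3 - 163\right) + \left(67 \cdot 49 - 78\right)\right) - 20135 = \left(\left(3 - 163\right) + \left(3283 - 78\right)\right) - 20135 = \left(-160 + 3205\right) - 20135 = 3045 - 20135 = -17090$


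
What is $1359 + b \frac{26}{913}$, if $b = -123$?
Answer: $\frac{1237569}{913} \approx 1355.5$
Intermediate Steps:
$1359 + b \frac{26}{913} = 1359 - 123 \cdot \frac{26}{913} = 1359 - 123 \cdot 26 \cdot \frac{1}{913} = 1359 - \frac{3198}{913} = \frac{1237569}{913}$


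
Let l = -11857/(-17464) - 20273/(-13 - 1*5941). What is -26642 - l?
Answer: -1385338640701/51990328 ≈ -26646.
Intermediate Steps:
l = 212322125/51990328 (l = -11857*(-1/17464) - 20273/(-13 - 5941) = 11857/17464 - 20273/(-5954) = 11857/17464 - 20273*(-1/5954) = 11857/17464 + 20273/5954 = 212322125/51990328 ≈ 4.0839)
-26642 - l = -26642 - 1*212322125/51990328 = -26642 - 212322125/51990328 = -1385338640701/51990328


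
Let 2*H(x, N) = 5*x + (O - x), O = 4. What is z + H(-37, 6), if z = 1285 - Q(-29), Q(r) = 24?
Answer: 1189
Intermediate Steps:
H(x, N) = 2 + 2*x (H(x, N) = (5*x + (4 - x))/2 = (4 + 4*x)/2 = 2 + 2*x)
z = 1261 (z = 1285 - 1*24 = 1285 - 24 = 1261)
z + H(-37, 6) = 1261 + (2 + 2*(-37)) = 1261 + (2 - 74) = 1261 - 72 = 1189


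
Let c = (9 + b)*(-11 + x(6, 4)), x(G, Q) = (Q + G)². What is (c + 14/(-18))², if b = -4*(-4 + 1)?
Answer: 282710596/81 ≈ 3.4903e+6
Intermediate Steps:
x(G, Q) = (G + Q)²
b = 12 (b = -4*(-3) = 12)
c = 1869 (c = (9 + 12)*(-11 + (6 + 4)²) = 21*(-11 + 10²) = 21*(-11 + 100) = 21*89 = 1869)
(c + 14/(-18))² = (1869 + 14/(-18))² = (1869 + 14*(-1/18))² = (1869 - 7/9)² = (16814/9)² = 282710596/81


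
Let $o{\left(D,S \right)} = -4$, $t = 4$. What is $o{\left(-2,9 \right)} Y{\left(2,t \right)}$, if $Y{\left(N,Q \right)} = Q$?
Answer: $-16$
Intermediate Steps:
$o{\left(-2,9 \right)} Y{\left(2,t \right)} = \left(-4\right) 4 = -16$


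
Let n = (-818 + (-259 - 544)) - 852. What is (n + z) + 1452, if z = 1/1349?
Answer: -1377328/1349 ≈ -1021.0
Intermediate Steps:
n = -2473 (n = (-818 - 803) - 852 = -1621 - 852 = -2473)
z = 1/1349 ≈ 0.00074129
(n + z) + 1452 = (-2473 + 1/1349) + 1452 = -3336076/1349 + 1452 = -1377328/1349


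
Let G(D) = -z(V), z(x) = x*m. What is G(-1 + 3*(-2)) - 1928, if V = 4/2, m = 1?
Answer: -1930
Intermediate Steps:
V = 2 (V = 4*(½) = 2)
z(x) = x (z(x) = x*1 = x)
G(D) = -2 (G(D) = -1*2 = -2)
G(-1 + 3*(-2)) - 1928 = -2 - 1928 = -1930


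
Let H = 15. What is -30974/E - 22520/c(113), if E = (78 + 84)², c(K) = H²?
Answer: -6644267/65610 ≈ -101.27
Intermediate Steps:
c(K) = 225 (c(K) = 15² = 225)
E = 26244 (E = 162² = 26244)
-30974/E - 22520/c(113) = -30974/26244 - 22520/225 = -30974*1/26244 - 22520*1/225 = -15487/13122 - 4504/45 = -6644267/65610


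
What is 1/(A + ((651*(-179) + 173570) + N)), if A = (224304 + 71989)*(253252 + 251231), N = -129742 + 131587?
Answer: 1/149474840405 ≈ 6.6901e-12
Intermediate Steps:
N = 1845
A = 149474781519 (A = 296293*504483 = 149474781519)
1/(A + ((651*(-179) + 173570) + N)) = 1/(149474781519 + ((651*(-179) + 173570) + 1845)) = 1/(149474781519 + ((-116529 + 173570) + 1845)) = 1/(149474781519 + (57041 + 1845)) = 1/(149474781519 + 58886) = 1/149474840405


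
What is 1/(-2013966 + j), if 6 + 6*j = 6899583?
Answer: -2/1728073 ≈ -1.1574e-6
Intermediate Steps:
j = 2299859/2 (j = -1 + (1/6)*6899583 = -1 + 2299861/2 = 2299859/2 ≈ 1.1499e+6)
1/(-2013966 + j) = 1/(-2013966 + 2299859/2) = 1/(-1728073/2) = -2/1728073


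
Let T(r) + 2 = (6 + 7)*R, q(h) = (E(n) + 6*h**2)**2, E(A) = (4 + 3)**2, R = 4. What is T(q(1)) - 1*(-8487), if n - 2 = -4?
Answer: 8537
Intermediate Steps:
n = -2 (n = 2 - 4 = -2)
E(A) = 49 (E(A) = 7**2 = 49)
q(h) = (49 + 6*h**2)**2
T(r) = 50 (T(r) = -2 + (6 + 7)*4 = -2 + 13*4 = -2 + 52 = 50)
T(q(1)) - 1*(-8487) = 50 - 1*(-8487) = 50 + 8487 = 8537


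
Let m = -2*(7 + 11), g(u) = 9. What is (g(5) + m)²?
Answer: 729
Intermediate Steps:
m = -36 (m = -2*18 = -36)
(g(5) + m)² = (9 - 36)² = (-27)² = 729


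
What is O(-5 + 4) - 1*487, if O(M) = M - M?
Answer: -487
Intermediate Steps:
O(M) = 0
O(-5 + 4) - 1*487 = 0 - 1*487 = 0 - 487 = -487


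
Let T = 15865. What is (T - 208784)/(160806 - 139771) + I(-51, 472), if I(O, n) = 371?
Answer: 7611066/21035 ≈ 361.83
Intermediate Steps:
(T - 208784)/(160806 - 139771) + I(-51, 472) = (15865 - 208784)/(160806 - 139771) + 371 = -192919/21035 + 371 = 7611066/21035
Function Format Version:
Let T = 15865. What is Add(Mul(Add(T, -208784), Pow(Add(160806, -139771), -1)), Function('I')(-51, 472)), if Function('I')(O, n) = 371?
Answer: Rational(7611066, 21035) ≈ 361.83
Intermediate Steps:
Add(Mul(Add(T, -208784), Pow(Add(160806, -139771), -1)), Function('I')(-51, 472)) = Add(Mul(Add(15865, -208784), Pow(Add(160806, -139771), -1)), 371) = Add(Mul(-192919, Pow(21035, -1)), 371) = Add(Mul(-192919, Rational(1, 21035)), 371) = Add(Rational(-192919, 21035), 371) = Rational(7611066, 21035)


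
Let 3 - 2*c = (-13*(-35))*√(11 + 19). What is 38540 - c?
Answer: 77077/2 + 455*√30/2 ≈ 39785.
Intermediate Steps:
c = 3/2 - 455*√30/2 (c = 3/2 - (-13*(-35))*√(11 + 19)/2 = 3/2 - 455*√30/2 ≈ -1244.6)
38540 - c = 38540 - (3/2 - 455*√30/2) = 38540 + (-3/2 + 455*√30/2) = 77077/2 + 455*√30/2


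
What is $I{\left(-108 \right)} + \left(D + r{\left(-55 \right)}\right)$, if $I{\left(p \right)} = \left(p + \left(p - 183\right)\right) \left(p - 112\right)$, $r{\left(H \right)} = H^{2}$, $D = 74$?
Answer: $90879$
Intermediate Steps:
$I{\left(p \right)} = \left(-183 + 2 p\right) \left(-112 + p\right)$ ($I{\left(p \right)} = \left(p + \left(-183 + p\right)\right) \left(-112 + p\right) = \left(-183 + 2 p\right) \left(-112 + p\right)$)
$I{\left(-108 \right)} + \left(D + r{\left(-55 \right)}\right) = \left(20496 - -43956 + 2 \left(-108\right)^{2}\right) + \left(74 + \left(-55\right)^{2}\right) = \left(20496 + 43956 + 2 \cdot 11664\right) + \left(74 + 3025\right) = \left(20496 + 43956 + 23328\right) + 3099 = 87780 + 3099 = 90879$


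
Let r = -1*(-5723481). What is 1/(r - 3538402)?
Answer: 1/2185079 ≈ 4.5765e-7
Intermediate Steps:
r = 5723481
1/(r - 3538402) = 1/(5723481 - 3538402) = 1/2185079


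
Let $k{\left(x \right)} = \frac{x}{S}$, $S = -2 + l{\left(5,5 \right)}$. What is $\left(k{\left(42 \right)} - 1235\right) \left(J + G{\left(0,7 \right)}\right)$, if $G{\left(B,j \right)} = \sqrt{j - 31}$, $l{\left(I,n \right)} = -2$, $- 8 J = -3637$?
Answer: $- \frac{9059767}{16} - 2491 i \sqrt{6} \approx -5.6624 \cdot 10^{5} - 6101.7 i$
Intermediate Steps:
$J = \frac{3637}{8}$ ($J = \left(- \frac{1}{8}\right) \left(-3637\right) = \frac{3637}{8} \approx 454.63$)
$S = -4$ ($S = -2 - 2 = -4$)
$G{\left(B,j \right)} = \sqrt{-31 + j}$
$k{\left(x \right)} = - \frac{x}{4}$ ($k{\left(x \right)} = \frac{x}{-4} = x \left(- \frac{1}{4}\right) = - \frac{x}{4}$)
$\left(k{\left(42 \right)} - 1235\right) \left(J + G{\left(0,7 \right)}\right) = \left(\left(- \frac{1}{4}\right) 42 - 1235\right) \left(\frac{3637}{8} + \sqrt{-31 + 7}\right) = \left(- \frac{21}{2} - 1235\right) \left(\frac{3637}{8} + \sqrt{-24}\right) = - \frac{2491 \left(\frac{3637}{8} + 2 i \sqrt{6}\right)}{2} = - \frac{9059767}{16} - 2491 i \sqrt{6}$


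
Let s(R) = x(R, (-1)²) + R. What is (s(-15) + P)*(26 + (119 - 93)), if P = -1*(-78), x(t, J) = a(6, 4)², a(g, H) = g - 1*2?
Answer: 4108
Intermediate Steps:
a(g, H) = -2 + g (a(g, H) = g - 2 = -2 + g)
x(t, J) = 16 (x(t, J) = (-2 + 6)² = 4² = 16)
s(R) = 16 + R
P = 78
(s(-15) + P)*(26 + (119 - 93)) = ((16 - 15) + 78)*(26 + (119 - 93)) = (1 + 78)*(26 + 26) = 79*52 = 4108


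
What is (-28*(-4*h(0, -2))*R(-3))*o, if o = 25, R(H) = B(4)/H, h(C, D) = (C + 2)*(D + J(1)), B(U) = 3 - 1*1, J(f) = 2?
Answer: 0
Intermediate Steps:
B(U) = 2 (B(U) = 3 - 1 = 2)
h(C, D) = (2 + C)*(2 + D) (h(C, D) = (C + 2)*(D + 2) = (2 + C)*(2 + D))
R(H) = 2/H
(-28*(-4*h(0, -2))*R(-3))*o = -28*(-4*(4 + 2*0 + 2*(-2) + 0*(-2)))*2/(-3)*25 = -28*(-4*(4 + 0 - 4 + 0))*2*(-1/3)*25 = -28*(-4*0)*(-2)/3*25 = -0*(-2)/3*25 = -28*0*25 = 0*25 = 0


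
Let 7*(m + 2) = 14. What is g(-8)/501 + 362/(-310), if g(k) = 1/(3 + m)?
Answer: -271888/232965 ≈ -1.1671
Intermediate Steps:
m = 0 (m = -2 + (1/7)*14 = -2 + 2 = 0)
g(k) = 1/3 (g(k) = 1/(3 + 0) = 1/3)
g(-8)/501 + 362/(-310) = (1/3)/501 + 362/(-310) = (1/3)*(1/501) + 362*(-1/310) = 1/1503 - 181/155 = -271888/232965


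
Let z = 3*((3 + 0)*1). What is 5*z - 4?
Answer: 41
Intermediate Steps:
z = 9 (z = 3*(3*1) = 3*3 = 9)
5*z - 4 = 5*9 - 4 = 45 - 4 = 41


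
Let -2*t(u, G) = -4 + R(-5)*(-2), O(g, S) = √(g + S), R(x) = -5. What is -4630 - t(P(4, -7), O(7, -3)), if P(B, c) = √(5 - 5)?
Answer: -4627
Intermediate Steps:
O(g, S) = √(S + g)
P(B, c) = 0 (P(B, c) = √0 = 0)
t(u, G) = -3 (t(u, G) = -(-4 - 5*(-2))/2 = -(-4 + 10)/2 = -½*6 = -3)
-4630 - t(P(4, -7), O(7, -3)) = -4630 - 1*(-3) = -4630 + 3 = -4627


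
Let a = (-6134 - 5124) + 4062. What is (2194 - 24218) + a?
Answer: -29220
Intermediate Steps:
a = -7196 (a = -11258 + 4062 = -7196)
(2194 - 24218) + a = (2194 - 24218) - 7196 = -22024 - 7196 = -29220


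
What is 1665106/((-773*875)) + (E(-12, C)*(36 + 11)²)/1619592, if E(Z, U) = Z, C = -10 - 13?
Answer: -226226808771/91287628250 ≈ -2.4782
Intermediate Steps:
C = -23
1665106/((-773*875)) + (E(-12, C)*(36 + 11)²)/1619592 = 1665106/((-773*875)) - 12*(36 + 11)²/1619592 = 1665106/(-676375) - 12*47²*(1/1619592) = 1665106*(-1/676375) - 12*2209*(1/1619592) = -1665106/676375 - 26508*1/1619592 = -1665106/676375 - 2209/134966 = -226226808771/91287628250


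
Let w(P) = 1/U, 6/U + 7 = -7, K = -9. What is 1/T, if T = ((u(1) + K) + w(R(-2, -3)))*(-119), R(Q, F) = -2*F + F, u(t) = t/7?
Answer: 3/3995 ≈ 0.00075094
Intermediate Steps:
U = -3/7 (U = 6/(-7 - 7) = 6/(-14) = 6*(-1/14) = -3/7 ≈ -0.42857)
u(t) = t/7 (u(t) = t*(⅐) = t/7)
R(Q, F) = -F
w(P) = -7/3 (w(P) = 1/(-3/7) = -7/3)
T = 3995/3 (T = (((⅐)*1 - 9) - 7/3)*(-119) = ((⅐ - 9) - 7/3)*(-119) = (-62/7 - 7/3)*(-119) = -235/21*(-119) = 3995/3 ≈ 1331.7)
1/T = 1/(3995/3) = 3/3995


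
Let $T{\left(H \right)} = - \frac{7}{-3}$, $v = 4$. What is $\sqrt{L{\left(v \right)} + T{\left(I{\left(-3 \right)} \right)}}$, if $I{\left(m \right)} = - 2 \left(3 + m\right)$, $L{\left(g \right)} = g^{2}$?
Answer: $\frac{\sqrt{165}}{3} \approx 4.2817$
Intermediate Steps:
$I{\left(m \right)} = -6 - 2 m$
$T{\left(H \right)} = \frac{7}{3}$ ($T{\left(H \right)} = \left(-7\right) \left(- \frac{1}{3}\right) = \frac{7}{3}$)
$\sqrt{L{\left(v \right)} + T{\left(I{\left(-3 \right)} \right)}} = \sqrt{4^{2} + \frac{7}{3}} = \sqrt{16 + \frac{7}{3}} = \sqrt{\frac{55}{3}} = \frac{\sqrt{165}}{3}$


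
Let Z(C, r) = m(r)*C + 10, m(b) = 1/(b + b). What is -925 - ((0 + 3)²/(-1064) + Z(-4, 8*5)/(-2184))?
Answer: -109666457/118560 ≈ -924.99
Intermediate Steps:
m(b) = 1/(2*b)
Z(C, r) = 10 + C/(2*r) (Z(C, r) = (1/(2*r))*C + 10 = C/(2*r) + 10 = 10 + C/(2*r))
-925 - ((0 + 3)²/(-1064) + Z(-4, 8*5)/(-2184)) = -925 - ((0 + 3)²/(-1064) + (10 + (½)*(-4)/(8*5))/(-2184)) = -925 - (3²*(-1/1064) + (10 + (½)*(-4)/40)*(-1/2184)) = -925 - (9*(-1/1064) + (10 + (½)*(-4)*(1/40))*(-1/2184)) = -925 - (-9/1064 + (10 - 1/20)*(-1/2184)) = -925 - (-9/1064 + (199/20)*(-1/2184)) = -925 - (-9/1064 - 199/43680) = -925 - 1*(-1543/118560) = -925 + 1543/118560 = -109666457/118560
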